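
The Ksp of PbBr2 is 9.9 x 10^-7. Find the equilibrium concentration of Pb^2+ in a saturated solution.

PbBr2(s) ⇌ Pb^2+ + 2 Br^-
Ksp = [Pb^2+][Br^-]^2
For each mole of PbBr2 that dissolves: [Pb^2+] = s, [Br^-] = 2s.
So Ksp = s × (2s)^2 = 4s^3
s^3 = 9.9 x 10^-7 / 4, so s = 6.28 × 10^-3 M
[Pb^2+] = s = 6.3 × 10^-3 M

6.3e-3 M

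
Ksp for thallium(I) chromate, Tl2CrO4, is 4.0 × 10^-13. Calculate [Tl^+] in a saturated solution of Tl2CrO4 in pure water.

[Tl^+] = 9.3e-5 M

Tl2CrO4(s) ⇌ 2 Tl^+ + CrO4^2-
Ksp = [Tl^+]^2[CrO4^2-]
If s mol/L of Tl2CrO4 dissolves, [Tl^+] = 2s and [CrO4^2-] = s.
Ksp = (2s)^2s = 4s^3
s^3 = 4.0 × 10^-13 / 4, so s = 4.64 x 10^-5 M
[Tl^+] = 2s = 9.3 × 10^-5 M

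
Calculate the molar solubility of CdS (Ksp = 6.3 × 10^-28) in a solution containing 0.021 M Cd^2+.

s = 3.0e-26 M

CdS(s) ⇌ Cd^2+ + S^2-
Ksp = [Cd^2+][S^2-]
Let s = moles of CdS that dissolve per litre. [Cd^2+] = 0.021 + s ≈ 0.021, [S^2-] = s (Ksp is small, so little additional dissolves).
Ksp ≈ 0.021 × s
s = 3.0 x 10^-26 M
Check: s = 3.0 × 10^-26 ≪ 0.021, so the approximation is valid.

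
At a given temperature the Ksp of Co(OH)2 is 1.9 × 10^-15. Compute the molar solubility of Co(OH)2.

Co(OH)2(s) <=> Co^2+ + 2 OH^-
Ksp = [Co^2+][OH^-]^2
Let s = molar solubility. Then [Co^2+] = s and [OH^-] = 2s.
Substituting: Ksp = s(2s)^2 = 4s^3
s^3 = 1.9 × 10^-15 / 4, so s = 7.8 × 10^-6 M

s ≈ 7.8 × 10^-6 M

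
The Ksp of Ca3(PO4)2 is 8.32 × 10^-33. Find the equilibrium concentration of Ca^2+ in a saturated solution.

Ca3(PO4)2(s) ⇌ 3 Ca^2+(aq) + 2 PO4^3-(aq)
Ksp = [Ca^2+]^3[PO4^3-]^2
Let s = molar solubility. Then [Ca^2+] = 3s and [PO4^3-] = 2s.
Ksp = (3s)^3(2s)^2 = 108s^5
Solving, s = (8.32 × 10^-33/108)^(1/5) = 1.504 x 10^-7 M
[Ca^2+] = 3s = 4.51 × 10^-7 M

[Ca^2+] = 4.51 × 10^-7 M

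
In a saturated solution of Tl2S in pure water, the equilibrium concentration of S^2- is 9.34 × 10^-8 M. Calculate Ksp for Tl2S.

Tl2S(s) ⇌ 2 Tl^+(aq) + S^2-(aq)
Stoichiometry gives [Tl^+] = (2/1)[S^2-] = 1.868 × 10^-7 M.
Ksp = [Tl^+]^2[S^2-]
Ksp = (1.868 × 10^-7)^2 × 9.34 × 10^-8 = 3.26 x 10^-21

3.26 × 10^-21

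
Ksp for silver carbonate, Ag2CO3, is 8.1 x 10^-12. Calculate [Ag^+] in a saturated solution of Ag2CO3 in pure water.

Ag2CO3(s) <=> 2 Ag^+ + CO3^2-
Ksp = [Ag^+]^2[CO3^2-]
If s mol/L of Ag2CO3 dissolves, [Ag^+] = 2s and [CO3^2-] = s.
Ksp = (2s)^2s = 4s^3
Solving, s = (8.1 x 10^-12/4)^(1/3) = 1.27 × 10^-4 M
[Ag^+] = 2s = 2.5 × 10^-4 M

[Ag^+] = 2.5 × 10^-4 M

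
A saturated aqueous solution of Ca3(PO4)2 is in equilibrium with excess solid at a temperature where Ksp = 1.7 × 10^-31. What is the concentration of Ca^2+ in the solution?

[Ca^2+] ≈ 8.3 × 10^-7 M

Ca3(PO4)2(s) <=> 3 Ca^2+(aq) + 2 PO4^3-(aq)
Ksp = [Ca^2+]^3[PO4^3-]^2
With molar solubility s: [Ca^2+] = 3s, [PO4^3-] = 2s.
So Ksp = (3s)^3 × (2s)^2 = 108s^5
s^5 = 1.7 × 10^-31 / 108, so s = 2.75 x 10^-7 M
[Ca^2+] = 3s = 8.3 x 10^-7 M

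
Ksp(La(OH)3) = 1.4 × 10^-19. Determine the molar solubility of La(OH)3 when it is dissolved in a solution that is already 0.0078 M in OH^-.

s ≈ 3.0 × 10^-13 M

La(OH)3(s) ⇌ La^3+(aq) + 3 OH^-(aq)
Ksp = [La^3+][OH^-]^3
Let s = moles of La(OH)3 that dissolve per litre. [La^3+] = s, [OH^-] = 0.0078 + 3s ≈ 0.0078 (common-ion effect: OH^- is already 0.0078 M).
Ksp ≈ s × (0.0078)^3
s = 3.0 × 10^-13 M
Check: 3s = 8.9 x 10^-13 ≪ 0.0078, so the approximation is valid.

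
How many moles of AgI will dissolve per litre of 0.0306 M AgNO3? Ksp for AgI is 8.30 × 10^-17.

2.71 x 10^-15 M

AgI(s) <=> Ag^+(aq) + I^-(aq)
Ksp = [Ag^+][I^-]
Let s be the molar solubility in this solution. [Ag^+] = 0.0306 + s ≈ 0.0306, [I^-] = s (Ksp is small, so little additional dissolves).
Ksp ≈ 0.0306 × s
s = 2.71 × 10^-15 M
Check: s = 2.7 x 10^-15 ≪ 0.0306, so the approximation is valid.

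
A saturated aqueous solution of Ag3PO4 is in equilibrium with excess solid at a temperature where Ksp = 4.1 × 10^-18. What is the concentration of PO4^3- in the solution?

Ag3PO4(s) ⇌ 3 Ag^+(aq) + PO4^3-(aq)
Ksp = [Ag^+]^3[PO4^3-]
With molar solubility s: [Ag^+] = 3s, [PO4^3-] = s.
Ksp = (3s)^3s = 27s^4
s = (4.1 × 10^-18 / 27)^(1/4) = 1.97 x 10^-5 M
[PO4^3-] = s = 2.0 x 10^-5 M

[PO4^3-] ≈ 2.0 × 10^-5 M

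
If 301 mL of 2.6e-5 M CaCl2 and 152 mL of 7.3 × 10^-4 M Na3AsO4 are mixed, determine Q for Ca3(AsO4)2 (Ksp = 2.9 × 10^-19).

Total volume = 301 + 152 = 453 mL.
[Ca^2+] = 2.6 x 10^-5 × (301/453) = 1.73 × 10^-5 M
[AsO4^3-] = 7.3 × 10^-4 × (152/453) = 2.45 × 10^-4 M
Ca3(AsO4)2(s) ⇌ 3 Ca^2+(aq) + 2 AsO4^3-(aq), so Q = [Ca^2+]^3[AsO4^3-]^2
Q = (1.73 × 10^-5)^3(2.45 × 10^-4)^2 = 3.1 × 10^-22
Q < Ksp, so no precipitate of Ca3(AsO4)2 forms.

Q ≈ 3.1 × 10^-22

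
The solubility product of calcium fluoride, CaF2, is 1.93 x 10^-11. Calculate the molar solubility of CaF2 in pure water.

s ≈ 1.69e-4 M

CaF2(s) ⇌ Ca^2+(aq) + 2 F^-(aq)
Ksp = [Ca^2+][F^-]^2
With molar solubility s: [Ca^2+] = s, [F^-] = 2s.
So Ksp = s × (2s)^2 = 4s^3
Solving, s = (1.93 x 10^-11/4)^(1/3) = 1.69 × 10^-4 M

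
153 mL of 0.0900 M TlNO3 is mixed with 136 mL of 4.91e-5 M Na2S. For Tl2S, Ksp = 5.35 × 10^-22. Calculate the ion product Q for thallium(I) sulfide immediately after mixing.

5.25 × 10^-8

Total volume = 153 + 136 = 289 mL.
[Tl^+] = 9.00 x 10^-2 × (153/289) = 4.765 × 10^-2 M
[S^2-] = 4.91 × 10^-5 × (136/289) = 2.311 × 10^-5 M
Tl2S(s) <=> 2 Tl^+(aq) + S^2-(aq), so Q = [Tl^+]^2[S^2-]
Q = (4.765 x 10^-2)^2(2.311 × 10^-5) = 5.25 x 10^-8
Q > Ksp, so Tl2S will precipitate.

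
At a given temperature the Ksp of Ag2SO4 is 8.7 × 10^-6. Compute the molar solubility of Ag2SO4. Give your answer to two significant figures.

Ag2SO4(s) ⇌ 2 Ag^+(aq) + SO4^2-(aq)
Ksp = [Ag^+]^2[SO4^2-]
With molar solubility s: [Ag^+] = 2s, [SO4^2-] = s.
Substituting: Ksp = (2s)^2s = 4s^3
s^3 = 8.7 × 10^-6 / 4, so s = 1.3 × 10^-2 M

s = 0.013 M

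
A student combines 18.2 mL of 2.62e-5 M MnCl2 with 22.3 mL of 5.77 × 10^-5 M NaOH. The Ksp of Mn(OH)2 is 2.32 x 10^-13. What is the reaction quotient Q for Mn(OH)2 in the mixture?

Q ≈ 1.19 x 10^-14

Total volume = 18.2 + 22.3 = 40.5 mL.
[Mn^2+] = 2.62 x 10^-5 × (18.2/40.5) = 1.177 × 10^-5 M
[OH^-] = 5.77 × 10^-5 × (22.3/40.5) = 3.177 × 10^-5 M
Mn(OH)2(s) ⇌ Mn^2+ + 2 OH^-, so Q = [Mn^2+][OH^-]^2
Q = (1.177 × 10^-5)(3.177 × 10^-5)^2 = 1.19 × 10^-14
Q < Ksp, so no precipitate of Mn(OH)2 forms.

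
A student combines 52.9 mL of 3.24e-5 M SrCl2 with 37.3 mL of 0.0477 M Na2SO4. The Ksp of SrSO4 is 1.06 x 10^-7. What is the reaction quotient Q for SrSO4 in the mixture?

3.75 x 10^-7

Total volume = 52.9 + 37.3 = 90.2 mL.
[Sr^2+] = 3.24 × 10^-5 × (52.9/90.2) = 1.900 × 10^-5 M
[SO4^2-] = 4.77 x 10^-2 × (37.3/90.2) = 1.973 × 10^-2 M
SrSO4(s) ⇌ Sr^2+(aq) + SO4^2-(aq), so Q = [Sr^2+][SO4^2-]
Q = (1.900 x 10^-5)(1.973 × 10^-2) = 3.75 × 10^-7
Q > Ksp, so SrSO4 will precipitate.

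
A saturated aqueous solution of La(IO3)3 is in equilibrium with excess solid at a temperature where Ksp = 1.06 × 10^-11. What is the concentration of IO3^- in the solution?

La(IO3)3(s) ⇌ La^3+(aq) + 3 IO3^-(aq)
Ksp = [La^3+][IO3^-]^3
For each mole of La(IO3)3 that dissolves: [La^3+] = s, [IO3^-] = 3s.
So Ksp = s × (3s)^3 = 27s^4
s^4 = 1.06 × 10^-11 / 27, so s = 7.916 × 10^-4 M
[IO3^-] = 3s = 2.37 × 10^-3 M

[IO3^-] = 2.37e-3 M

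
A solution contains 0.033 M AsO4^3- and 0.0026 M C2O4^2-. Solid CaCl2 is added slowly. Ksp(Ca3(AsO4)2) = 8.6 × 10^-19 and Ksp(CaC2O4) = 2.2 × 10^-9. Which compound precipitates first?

Precipitation of each salt starts when its ion product equals its Ksp.
For Ca3(AsO4)2: 8.6 × 10^-19 = (0.033)^2 × [Ca^2+]^3  ⇒  [Ca^2+] = 9.2 × 10^-6 M.
For CaC2O4: 2.2 × 10^-9 = 0.0026 × [Ca^2+]  ⇒  [Ca^2+] = 8.5 × 10^-7 M.
The salt with the lower threshold [Ca^2+] precipitates first: CaC2O4.

CaC2O4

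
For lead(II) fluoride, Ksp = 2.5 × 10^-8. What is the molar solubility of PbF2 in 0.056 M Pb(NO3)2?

PbF2(s) ⇌ Pb^2+ + 2 F^-
Ksp = [Pb^2+][F^-]^2
If s mol/L dissolves here, [Pb^2+] = 0.056 + s ≈ 0.056, [F^-] = 2s (since Pb^2+ from Pb(NO3)2 dominates).
Ksp ≈ 0.056 × (2s)^2
s = 3.3 × 10^-4 M
Check: s = 3.3 x 10^-4 ≪ 0.056, so the approximation is valid.

3.3e-4 M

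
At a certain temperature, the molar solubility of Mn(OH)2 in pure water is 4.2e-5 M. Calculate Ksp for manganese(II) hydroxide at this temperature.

Ksp = 3.0 x 10^-13

Mn(OH)2(s) ⇌ Mn^2+(aq) + 2 OH^-(aq)
Let s = molar solubility. Then [Mn^2+] = s and [OH^-] = 2s.
Ksp = [Mn^2+][OH^-]^2
Ksp = s(2s)^2 = 4s^3
With s = 4.2 × 10^-5: Ksp = 3.0 x 10^-13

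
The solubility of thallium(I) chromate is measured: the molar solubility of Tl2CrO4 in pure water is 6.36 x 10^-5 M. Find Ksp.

1.03e-12

Tl2CrO4(s) <=> 2 Tl^+ + CrO4^2-
Let s = molar solubility. Then [Tl^+] = 2s and [CrO4^2-] = s.
Ksp = [Tl^+]^2[CrO4^2-]
Ksp = (2s)^2s = 4s^3
Ksp = 4 × (6.36 × 10^-5)^3 = 1.03 × 10^-12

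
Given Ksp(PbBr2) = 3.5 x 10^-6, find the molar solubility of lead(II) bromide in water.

s = 9.6 × 10^-3 M

PbBr2(s) ⇌ Pb^2+ + 2 Br^-
Ksp = [Pb^2+][Br^-]^2
If s mol/L of PbBr2 dissolves, [Pb^2+] = s and [Br^-] = 2s.
So Ksp = s × (2s)^2 = 4s^3
s = (3.5 x 10^-6 / 4)^(1/3) = 9.6 × 10^-3 M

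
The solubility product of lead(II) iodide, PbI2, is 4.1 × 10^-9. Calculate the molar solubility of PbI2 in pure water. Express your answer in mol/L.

PbI2(s) <=> Pb^2+ + 2 I^-
Ksp = [Pb^2+][I^-]^2
Let s = molar solubility. Then [Pb^2+] = s and [I^-] = 2s.
Substituting: Ksp = s(2s)^2 = 4s^3
s = (4.1 × 10^-9 / 4)^(1/3) = 1.0 × 10^-3 M

s ≈ 1.0 x 10^-3 M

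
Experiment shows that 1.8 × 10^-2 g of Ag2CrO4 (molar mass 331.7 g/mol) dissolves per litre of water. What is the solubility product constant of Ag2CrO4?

Ksp = 6.4 × 10^-13

Molar solubility s = (1.8 × 10^-2 g/L) / (331.7 g/mol) = 5.43 x 10^-5 M.
Ag2CrO4(s) <=> 2 Ag^+(aq) + CrO4^2-(aq)
For each mole of Ag2CrO4 that dissolves: [Ag^+] = 2s, [CrO4^2-] = s.
Ksp = [Ag^+]^2[CrO4^2-]
Ksp = (2s)^2s = 4s^3
Ksp = 4 × (5.43 x 10^-5)^3 = 6.4 × 10^-13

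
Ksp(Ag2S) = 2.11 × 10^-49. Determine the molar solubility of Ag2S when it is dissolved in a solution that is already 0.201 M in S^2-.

Ag2S(s) <=> 2 Ag^+ + S^2-
Ksp = [Ag^+]^2[S^2-]
If s mol/L dissolves here, [Ag^+] = 2s, [S^2-] = 0.201 + s ≈ 0.201 (Ksp is small, so little additional dissolves).
Ksp ≈ (2s)^2 × 0.201
s = 5.12 × 10^-25 M
Check: s = 5.1 × 10^-25 ≪ 0.201, so the approximation is valid.

s ≈ 5.12 x 10^-25 M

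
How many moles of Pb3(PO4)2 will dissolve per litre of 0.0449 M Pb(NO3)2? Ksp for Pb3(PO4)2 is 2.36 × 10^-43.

s ≈ 2.55 × 10^-20 M

Pb3(PO4)2(s) ⇌ 3 Pb^2+(aq) + 2 PO4^3-(aq)
Ksp = [Pb^2+]^3[PO4^3-]^2
Let s be the molar solubility in this solution. [Pb^2+] = 0.0449 + 3s ≈ 0.0449, [PO4^3-] = 2s (since Pb^2+ from Pb(NO3)2 dominates).
Ksp ≈ (0.0449)^3 × (2s)^2
s = 2.55 × 10^-20 M
Check: 3s = 7.7 x 10^-20 ≪ 0.0449, so the approximation is valid.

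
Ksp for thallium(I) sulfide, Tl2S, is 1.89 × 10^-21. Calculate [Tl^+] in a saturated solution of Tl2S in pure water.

Tl2S(s) ⇌ 2 Tl^+(aq) + S^2-(aq)
Ksp = [Tl^+]^2[S^2-]
Let s = molar solubility. Then [Tl^+] = 2s and [S^2-] = s.
Substituting: Ksp = (2s)^2s = 4s^3
Solving, s = (1.89 × 10^-21/4)^(1/3) = 7.789 × 10^-8 M
[Tl^+] = 2s = 1.56 x 10^-7 M

1.56 x 10^-7 M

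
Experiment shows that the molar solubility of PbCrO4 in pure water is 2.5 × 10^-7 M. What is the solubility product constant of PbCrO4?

Ksp ≈ 6.3e-14

PbCrO4(s) ⇌ Pb^2+(aq) + CrO4^2-(aq)
With molar solubility s: [Pb^2+] = s, [CrO4^2-] = s.
Ksp = [Pb^2+][CrO4^2-]
Ksp = s^2
With s = 2.5 x 10^-7: Ksp = 6.3 × 10^-14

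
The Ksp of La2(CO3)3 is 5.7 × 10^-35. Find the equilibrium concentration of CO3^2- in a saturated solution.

La2(CO3)3(s) ⇌ 2 La^3+(aq) + 3 CO3^2-(aq)
Ksp = [La^3+]^2[CO3^2-]^3
Let s = molar solubility. Then [La^3+] = 2s and [CO3^2-] = 3s.
Ksp = (2s)^2(3s)^3 = 108s^5
s = (5.7 × 10^-35 / 108)^(1/5) = 5.55 x 10^-8 M
[CO3^2-] = 3s = 1.7 × 10^-7 M

[CO3^2-] = 1.7e-7 M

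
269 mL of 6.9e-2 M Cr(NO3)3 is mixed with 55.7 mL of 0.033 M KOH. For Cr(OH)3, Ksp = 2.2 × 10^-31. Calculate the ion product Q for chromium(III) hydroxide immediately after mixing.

1.0 x 10^-8

Total volume = 269 + 55.7 = 324.7 mL.
[Cr^3+] = 6.9 × 10^-2 × (269/324.7) = 5.72 × 10^-2 M
[OH^-] = 3.3 x 10^-2 × (55.7/324.7) = 5.66 × 10^-3 M
Cr(OH)3(s) ⇌ Cr^3+ + 3 OH^-, so Q = [Cr^3+][OH^-]^3
Q = (5.72 x 10^-2)(5.66 x 10^-3)^3 = 1.0 × 10^-8
Q > Ksp, so Cr(OH)3 will precipitate.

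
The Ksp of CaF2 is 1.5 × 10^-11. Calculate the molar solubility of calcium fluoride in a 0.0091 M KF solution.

1.8 × 10^-7 M

CaF2(s) <=> Ca^2+(aq) + 2 F^-(aq)
Ksp = [Ca^2+][F^-]^2
If s mol/L dissolves here, [Ca^2+] = s, [F^-] = 0.0091 + 2s ≈ 0.0091 (common-ion effect: F^- is already 0.0091 M).
Ksp ≈ s × (0.0091)^2
s = 1.8 × 10^-7 M
Check: 2s = 3.6 x 10^-7 ≪ 0.0091, so the approximation is valid.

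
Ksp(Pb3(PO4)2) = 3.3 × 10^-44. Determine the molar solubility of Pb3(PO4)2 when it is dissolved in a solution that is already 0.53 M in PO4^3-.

Pb3(PO4)2(s) <=> 3 Pb^2+ + 2 PO4^3-
Ksp = [Pb^2+]^3[PO4^3-]^2
If s mol/L dissolves here, [Pb^2+] = 3s, [PO4^3-] = 0.53 + 2s ≈ 0.53 (since the PO4^3- already present dominates).
Ksp ≈ (3s)^3 × (0.53)^2
s = 1.6 × 10^-15 M
Check: 2s = 3.3 x 10^-15 ≪ 0.53, so the approximation is valid.

s ≈ 1.6 × 10^-15 M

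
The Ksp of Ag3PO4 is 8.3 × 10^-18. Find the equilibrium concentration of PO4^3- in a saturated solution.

[PO4^3-] ≈ 2.4e-5 M

Ag3PO4(s) ⇌ 3 Ag^+(aq) + PO4^3-(aq)
Ksp = [Ag^+]^3[PO4^3-]
Let s = molar solubility. Then [Ag^+] = 3s and [PO4^3-] = s.
Substituting: Ksp = (3s)^3s = 27s^4
Solving, s = (8.3 × 10^-18/27)^(1/4) = 2.35 × 10^-5 M
[PO4^3-] = s = 2.4 × 10^-5 M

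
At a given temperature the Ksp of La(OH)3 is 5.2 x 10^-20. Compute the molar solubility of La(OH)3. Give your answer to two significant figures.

La(OH)3(s) <=> La^3+ + 3 OH^-
Ksp = [La^3+][OH^-]^3
If s mol/L of La(OH)3 dissolves, [La^3+] = s and [OH^-] = 3s.
So Ksp = s × (3s)^3 = 27s^4
s = (5.2 x 10^-20 / 27)^(1/4) = 6.6 × 10^-6 M

s ≈ 6.6 × 10^-6 M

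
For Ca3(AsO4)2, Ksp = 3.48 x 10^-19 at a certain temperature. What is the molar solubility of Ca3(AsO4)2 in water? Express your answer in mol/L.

Ca3(AsO4)2(s) <=> 3 Ca^2+ + 2 AsO4^3-
Ksp = [Ca^2+]^3[AsO4^3-]^2
Let s = molar solubility. Then [Ca^2+] = 3s and [AsO4^3-] = 2s.
Ksp = (3s)^3(2s)^2 = 108s^5
s = (3.48 x 10^-19 / 108)^(1/5) = 7.97 x 10^-5 M

s ≈ 7.97e-5 M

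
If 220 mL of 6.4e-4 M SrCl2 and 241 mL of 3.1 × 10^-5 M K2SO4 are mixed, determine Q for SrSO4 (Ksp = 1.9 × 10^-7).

Q ≈ 4.9e-9

Total volume = 220 + 241 = 461 mL.
[Sr^2+] = 6.4 × 10^-4 × (220/461) = 3.05 × 10^-4 M
[SO4^2-] = 3.1 x 10^-5 × (241/461) = 1.62 × 10^-5 M
SrSO4(s) ⇌ Sr^2+(aq) + SO4^2-(aq), so Q = [Sr^2+][SO4^2-]
Q = (3.05 × 10^-4)(1.62 x 10^-5) = 4.9 × 10^-9
Q < Ksp, so no precipitate of SrSO4 forms.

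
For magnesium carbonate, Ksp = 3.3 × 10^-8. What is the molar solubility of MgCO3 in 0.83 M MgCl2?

MgCO3(s) <=> Mg^2+(aq) + CO3^2-(aq)
Ksp = [Mg^2+][CO3^2-]
Let s be the molar solubility in this solution. [Mg^2+] = 0.83 + s ≈ 0.83, [CO3^2-] = s (since Mg^2+ from MgCl2 dominates).
Ksp ≈ 0.83 × s
s = 4.0 × 10^-8 M
Check: s = 4.0 × 10^-8 ≪ 0.83, so the approximation is valid.

s = 4.0 × 10^-8 M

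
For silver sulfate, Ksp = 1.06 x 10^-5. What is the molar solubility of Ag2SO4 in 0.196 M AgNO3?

s = 2.76 × 10^-4 M

Ag2SO4(s) ⇌ 2 Ag^+(aq) + SO4^2-(aq)
Ksp = [Ag^+]^2[SO4^2-]
If s mol/L dissolves here, [Ag^+] = 0.196 + 2s ≈ 0.196, [SO4^2-] = s (since Ag^+ from AgNO3 dominates).
Ksp ≈ (0.196)^2 × s
s = 2.76 × 10^-4 M
Check: 2s = 5.5 × 10^-4 ≪ 0.196, so the approximation is valid.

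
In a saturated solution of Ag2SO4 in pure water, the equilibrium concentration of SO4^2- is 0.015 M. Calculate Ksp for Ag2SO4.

Ag2SO4(s) ⇌ 2 Ag^+ + SO4^2-
Stoichiometry gives [Ag^+] = (2/1)[SO4^2-] = 3.00 × 10^-2 M.
Ksp = [Ag^+]^2[SO4^2-]
Ksp = (3.00 × 10^-2)^2 × 1.5 x 10^-2 = 1.4 × 10^-5

Ksp ≈ 1.4 × 10^-5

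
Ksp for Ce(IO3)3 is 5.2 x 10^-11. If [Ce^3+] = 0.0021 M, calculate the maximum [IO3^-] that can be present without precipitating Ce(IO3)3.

[IO3^-] = 2.9e-3 M

Ce(IO3)3(s) <=> Ce^3+ + 3 IO3^-
Ksp = [Ce^3+][IO3^-]^3
Precipitation begins when Q = Ksp. With [Ce^3+] = 0.0021 M:
5.2 x 10^-11 = (0.0021) × [IO3^-]^3
[IO3^-] = (5.2 x 10^-11 / 2.1 x 10^-3)^(1/3) = 2.9 × 10^-3 M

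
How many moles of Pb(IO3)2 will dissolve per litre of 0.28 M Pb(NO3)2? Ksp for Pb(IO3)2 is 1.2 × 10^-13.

Pb(IO3)2(s) ⇌ Pb^2+(aq) + 2 IO3^-(aq)
Ksp = [Pb^2+][IO3^-]^2
Let s be the molar solubility in this solution. [Pb^2+] = 0.28 + s ≈ 0.28, [IO3^-] = 2s (common-ion effect: Pb^2+ is already 0.28 M).
Ksp ≈ 0.28 × (2s)^2
s = 3.3 × 10^-7 M
Check: s = 3.3 x 10^-7 ≪ 0.28, so the approximation is valid.

3.3 × 10^-7 M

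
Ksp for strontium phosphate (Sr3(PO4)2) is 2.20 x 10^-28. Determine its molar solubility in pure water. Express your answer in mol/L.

1.15 × 10^-6 M

Sr3(PO4)2(s) <=> 3 Sr^2+(aq) + 2 PO4^3-(aq)
Ksp = [Sr^2+]^3[PO4^3-]^2
If s mol/L of Sr3(PO4)2 dissolves, [Sr^2+] = 3s and [PO4^3-] = 2s.
Ksp = (3s)^3(2s)^2 = 108s^5
s = (2.20 x 10^-28 / 108)^(1/5) = 1.15 x 10^-6 M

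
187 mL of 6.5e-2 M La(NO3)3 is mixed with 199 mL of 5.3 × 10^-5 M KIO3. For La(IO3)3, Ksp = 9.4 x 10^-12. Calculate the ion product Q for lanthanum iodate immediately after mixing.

Total volume = 187 + 199 = 386 mL.
[La^3+] = 6.5 x 10^-2 × (187/386) = 3.15 x 10^-2 M
[IO3^-] = 5.3 x 10^-5 × (199/386) = 2.73 × 10^-5 M
La(IO3)3(s) ⇌ La^3+(aq) + 3 IO3^-(aq), so Q = [La^3+][IO3^-]^3
Q = (3.15 × 10^-2)(2.73 x 10^-5)^3 = 6.4 x 10^-16
Q < Ksp, so no precipitate of La(IO3)3 forms.

6.4 × 10^-16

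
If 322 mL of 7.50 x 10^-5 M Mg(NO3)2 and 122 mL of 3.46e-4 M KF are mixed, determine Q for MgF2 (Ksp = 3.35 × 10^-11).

Total volume = 322 + 122 = 444 mL.
[Mg^2+] = 7.50 x 10^-5 × (322/444) = 5.439 x 10^-5 M
[F^-] = 3.46 x 10^-4 × (122/444) = 9.507 × 10^-5 M
MgF2(s) ⇌ Mg^2+(aq) + 2 F^-(aq), so Q = [Mg^2+][F^-]^2
Q = (5.439 × 10^-5)(9.507 × 10^-5)^2 = 4.92 × 10^-13
Q < Ksp, so no precipitate of MgF2 forms.

4.92e-13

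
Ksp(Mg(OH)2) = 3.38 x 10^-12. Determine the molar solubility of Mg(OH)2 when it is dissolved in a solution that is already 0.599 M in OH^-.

s ≈ 9.42 x 10^-12 M

Mg(OH)2(s) ⇌ Mg^2+(aq) + 2 OH^-(aq)
Ksp = [Mg^2+][OH^-]^2
Let s be the molar solubility in this solution. [Mg^2+] = s, [OH^-] = 0.599 + 2s ≈ 0.599 (Ksp is small, so little additional dissolves).
Ksp ≈ s × (0.599)^2
s = 9.42 × 10^-12 M
Check: 2s = 1.9 × 10^-11 ≪ 0.599, so the approximation is valid.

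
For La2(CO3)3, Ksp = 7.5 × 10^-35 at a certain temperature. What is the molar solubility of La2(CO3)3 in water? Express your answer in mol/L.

La2(CO3)3(s) <=> 2 La^3+(aq) + 3 CO3^2-(aq)
Ksp = [La^3+]^2[CO3^2-]^3
If s mol/L of La2(CO3)3 dissolves, [La^3+] = 2s and [CO3^2-] = 3s.
Ksp = (2s)^2(3s)^3 = 108s^5
s = (7.5 × 10^-35 / 108)^(1/5) = 5.9 × 10^-8 M

5.9 × 10^-8 M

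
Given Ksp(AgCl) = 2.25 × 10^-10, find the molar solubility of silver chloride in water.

s = 1.50e-5 M

AgCl(s) ⇌ Ag^+ + Cl^-
Ksp = [Ag^+][Cl^-]
With molar solubility s: [Ag^+] = s, [Cl^-] = s.
Ksp = (s)(s) = s^2
s = (2.25 × 10^-10)^(1/2) = 1.50 × 10^-5 M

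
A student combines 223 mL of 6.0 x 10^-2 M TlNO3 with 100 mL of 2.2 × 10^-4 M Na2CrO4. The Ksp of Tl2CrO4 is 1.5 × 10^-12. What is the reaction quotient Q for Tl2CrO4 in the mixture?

Q ≈ 1.2 × 10^-7

Total volume = 223 + 100 = 323 mL.
[Tl^+] = 6.0 x 10^-2 × (223/323) = 4.14 × 10^-2 M
[CrO4^2-] = 2.2 × 10^-4 × (100/323) = 6.81 × 10^-5 M
Tl2CrO4(s) ⇌ 2 Tl^+(aq) + CrO4^2-(aq), so Q = [Tl^+]^2[CrO4^2-]
Q = (4.14 x 10^-2)^2(6.81 × 10^-5) = 1.2 x 10^-7
Q > Ksp, so Tl2CrO4 will precipitate.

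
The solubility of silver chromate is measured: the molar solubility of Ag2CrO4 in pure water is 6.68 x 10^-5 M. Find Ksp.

1.19 x 10^-12

Ag2CrO4(s) ⇌ 2 Ag^+(aq) + CrO4^2-(aq)
Let s = molar solubility. Then [Ag^+] = 2s and [CrO4^2-] = s.
Ksp = [Ag^+]^2[CrO4^2-]
Ksp = (2s)^2s = 4s^3
With s = 6.68 x 10^-5: Ksp = 1.19 x 10^-12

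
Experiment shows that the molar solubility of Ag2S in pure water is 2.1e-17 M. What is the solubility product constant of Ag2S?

Ag2S(s) <=> 2 Ag^+(aq) + S^2-(aq)
If s mol/L of Ag2S dissolves, [Ag^+] = 2s and [S^2-] = s.
Ksp = [Ag^+]^2[S^2-]
Ksp = (2s)^2s = 4s^3
Ksp = 4 × (2.1 × 10^-17)^3 = 3.7 × 10^-50

Ksp = 3.7e-50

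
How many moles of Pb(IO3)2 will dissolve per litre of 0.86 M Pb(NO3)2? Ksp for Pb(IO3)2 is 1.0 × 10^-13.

s = 1.7 x 10^-7 M

Pb(IO3)2(s) <=> Pb^2+ + 2 IO3^-
Ksp = [Pb^2+][IO3^-]^2
Let s = moles of Pb(IO3)2 that dissolve per litre. [Pb^2+] = 0.86 + s ≈ 0.86, [IO3^-] = 2s (common-ion effect: Pb^2+ is already 0.86 M).
Ksp ≈ 0.86 × (2s)^2
s = 1.7 × 10^-7 M
Check: s = 1.7 × 10^-7 ≪ 0.86, so the approximation is valid.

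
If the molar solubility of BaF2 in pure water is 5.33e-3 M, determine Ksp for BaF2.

Ksp ≈ 6.06e-7

BaF2(s) ⇌ Ba^2+(aq) + 2 F^-(aq)
Let s = molar solubility. Then [Ba^2+] = s and [F^-] = 2s.
Ksp = [Ba^2+][F^-]^2
Substituting: Ksp = s(2s)^2 = 4s^3
Ksp = 4 × (5.33 × 10^-3)^3 = 6.06 × 10^-7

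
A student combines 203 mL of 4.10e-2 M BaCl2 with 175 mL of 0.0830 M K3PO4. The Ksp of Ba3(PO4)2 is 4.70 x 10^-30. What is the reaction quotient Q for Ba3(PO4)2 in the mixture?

Q = 1.58e-8

Total volume = 203 + 175 = 378 mL.
[Ba^2+] = 4.10 × 10^-2 × (203/378) = 2.202 × 10^-2 M
[PO4^3-] = 8.30 × 10^-2 × (175/378) = 3.843 × 10^-2 M
Ba3(PO4)2(s) ⇌ 3 Ba^2+(aq) + 2 PO4^3-(aq), so Q = [Ba^2+]^3[PO4^3-]^2
Q = (2.202 × 10^-2)^3(3.843 x 10^-2)^2 = 1.58 x 10^-8
Q > Ksp, so Ba3(PO4)2 will precipitate.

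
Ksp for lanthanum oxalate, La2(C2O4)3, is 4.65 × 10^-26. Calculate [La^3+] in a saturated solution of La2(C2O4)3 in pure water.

[La^3+] = 6.73e-6 M

La2(C2O4)3(s) ⇌ 2 La^3+ + 3 C2O4^2-
Ksp = [La^3+]^2[C2O4^2-]^3
With molar solubility s: [La^3+] = 2s, [C2O4^2-] = 3s.
Ksp = (2s)^2(3s)^3 = 108s^5
s^5 = 4.65 × 10^-26 / 108, so s = 3.364 × 10^-6 M
[La^3+] = 2s = 6.73 x 10^-6 M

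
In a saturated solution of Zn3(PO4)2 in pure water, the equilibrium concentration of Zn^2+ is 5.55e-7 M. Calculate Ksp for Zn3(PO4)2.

Zn3(PO4)2(s) ⇌ 3 Zn^2+(aq) + 2 PO4^3-(aq)
Stoichiometry gives [PO4^3-] = (2/3)[Zn^2+] = 3.700 x 10^-7 M.
Ksp = [Zn^2+]^3[PO4^3-]^2
Ksp = (5.55 x 10^-7)^3 × (3.700 × 10^-7)^2 = 2.34 × 10^-32

Ksp = 2.34e-32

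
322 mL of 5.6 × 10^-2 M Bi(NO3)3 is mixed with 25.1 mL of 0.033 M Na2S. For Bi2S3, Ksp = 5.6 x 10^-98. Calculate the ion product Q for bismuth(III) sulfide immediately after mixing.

Total volume = 322 + 25.1 = 347.1 mL.
[Bi^3+] = 5.6 x 10^-2 × (322/347.1) = 5.20 × 10^-2 M
[S^2-] = 3.3 × 10^-2 × (25.1/347.1) = 2.39 × 10^-3 M
Bi2S3(s) ⇌ 2 Bi^3+(aq) + 3 S^2-(aq), so Q = [Bi^3+]^2[S^2-]^3
Q = (5.20 x 10^-2)^2(2.39 × 10^-3)^3 = 3.7 × 10^-11
Q > Ksp, so Bi2S3 will precipitate.

Q = 3.7 × 10^-11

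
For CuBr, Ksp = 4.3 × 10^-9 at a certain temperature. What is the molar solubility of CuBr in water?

CuBr(s) <=> Cu^+ + Br^-
Ksp = [Cu^+][Br^-]
For each mole of CuBr that dissolves: [Cu^+] = s, [Br^-] = s.
Ksp = s × s = s^2
s = (4.3 × 10^-9)^(1/2) = 6.6 x 10^-5 M

6.6e-5 M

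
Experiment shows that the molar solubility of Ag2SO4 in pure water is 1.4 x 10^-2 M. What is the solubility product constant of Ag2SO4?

Ag2SO4(s) ⇌ 2 Ag^+ + SO4^2-
Let s = molar solubility. Then [Ag^+] = 2s and [SO4^2-] = s.
Ksp = [Ag^+]^2[SO4^2-]
Substituting: Ksp = (2s)^2s = 4s^3
With s = 1.4 x 10^-2: Ksp = 1.1 × 10^-5

Ksp = 1.1 x 10^-5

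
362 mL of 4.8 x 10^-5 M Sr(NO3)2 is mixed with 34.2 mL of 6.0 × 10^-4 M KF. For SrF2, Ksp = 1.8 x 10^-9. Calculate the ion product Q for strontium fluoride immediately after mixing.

Total volume = 362 + 34.2 = 396.2 mL.
[Sr^2+] = 4.8 × 10^-5 × (362/396.2) = 4.39 × 10^-5 M
[F^-] = 6.0 x 10^-4 × (34.2/396.2) = 5.18 x 10^-5 M
SrF2(s) ⇌ Sr^2+ + 2 F^-, so Q = [Sr^2+][F^-]^2
Q = (4.39 × 10^-5)(5.18 × 10^-5)^2 = 1.2 x 10^-13
Q < Ksp, so no precipitate of SrF2 forms.

1.2e-13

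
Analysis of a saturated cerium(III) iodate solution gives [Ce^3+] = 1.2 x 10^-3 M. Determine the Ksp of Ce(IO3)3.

Ksp = 5.6e-11

Ce(IO3)3(s) ⇌ Ce^3+ + 3 IO3^-
Stoichiometry gives [IO3^-] = (3/1)[Ce^3+] = 3.60 × 10^-3 M.
Ksp = [Ce^3+][IO3^-]^3
Ksp = 1.2 x 10^-3 × (3.60 × 10^-3)^3 = 5.6 × 10^-11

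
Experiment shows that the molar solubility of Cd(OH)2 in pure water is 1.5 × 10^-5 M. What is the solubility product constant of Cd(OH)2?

Cd(OH)2(s) ⇌ Cd^2+ + 2 OH^-
For each mole of Cd(OH)2 that dissolves: [Cd^2+] = s, [OH^-] = 2s.
Ksp = [Cd^2+][OH^-]^2
So Ksp = s × (2s)^2 = 4s^3
Ksp = 4 × (1.5 × 10^-5)^3 = 1.4 × 10^-14

Ksp = 1.4 × 10^-14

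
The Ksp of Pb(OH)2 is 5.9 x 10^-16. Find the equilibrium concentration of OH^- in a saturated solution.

Pb(OH)2(s) ⇌ Pb^2+ + 2 OH^-
Ksp = [Pb^2+][OH^-]^2
For each mole of Pb(OH)2 that dissolves: [Pb^2+] = s, [OH^-] = 2s.
So Ksp = s × (2s)^2 = 4s^3
Solving, s = (5.9 x 10^-16/4)^(1/3) = 5.28 × 10^-6 M
[OH^-] = 2s = 1.1 × 10^-5 M

[OH^-] ≈ 1.1 x 10^-5 M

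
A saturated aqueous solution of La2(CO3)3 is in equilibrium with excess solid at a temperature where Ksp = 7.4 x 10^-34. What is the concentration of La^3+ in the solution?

[La^3+] ≈ 1.9 x 10^-7 M

La2(CO3)3(s) ⇌ 2 La^3+ + 3 CO3^2-
Ksp = [La^3+]^2[CO3^2-]^3
If s mol/L of La2(CO3)3 dissolves, [La^3+] = 2s and [CO3^2-] = 3s.
Ksp = (2s)^2(3s)^3 = 108s^5
s = (7.4 x 10^-34 / 108)^(1/5) = 9.27 × 10^-8 M
[La^3+] = 2s = 1.9 × 10^-7 M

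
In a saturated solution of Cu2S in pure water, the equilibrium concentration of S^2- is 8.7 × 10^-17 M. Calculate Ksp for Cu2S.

Cu2S(s) ⇌ 2 Cu^+ + S^2-
Stoichiometry gives [Cu^+] = (2/1)[S^2-] = 1.74 × 10^-16 M.
Ksp = [Cu^+]^2[S^2-]
Ksp = (1.74 × 10^-16)^2 × 8.7 × 10^-17 = 2.6 × 10^-48

Ksp ≈ 2.6 × 10^-48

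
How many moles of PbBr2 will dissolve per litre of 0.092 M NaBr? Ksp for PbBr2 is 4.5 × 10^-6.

PbBr2(s) ⇌ Pb^2+ + 2 Br^-
Ksp = [Pb^2+][Br^-]^2
Let s be the molar solubility in this solution. [Pb^2+] = s, [Br^-] = 0.092 + 2s ≈ 0.092 (common-ion effect: Br^- is already 0.092 M).
Ksp ≈ s × (0.092)^2
s = 5.3 × 10^-4 M
Check: 2s = 1.1 × 10^-3 ≪ 0.092, so the approximation is valid.

5.3e-4 M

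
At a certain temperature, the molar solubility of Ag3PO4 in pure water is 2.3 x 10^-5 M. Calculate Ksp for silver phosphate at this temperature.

Ag3PO4(s) <=> 3 Ag^+ + PO4^3-
For each mole of Ag3PO4 that dissolves: [Ag^+] = 3s, [PO4^3-] = s.
Ksp = [Ag^+]^3[PO4^3-]
Substituting: Ksp = (3s)^3s = 27s^4
Ksp = 27 × (2.3 × 10^-5)^4 = 7.6 × 10^-18

7.6e-18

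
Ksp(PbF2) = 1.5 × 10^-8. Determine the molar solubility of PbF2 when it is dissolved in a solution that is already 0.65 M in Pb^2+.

s ≈ 7.6 × 10^-5 M

PbF2(s) ⇌ Pb^2+ + 2 F^-
Ksp = [Pb^2+][F^-]^2
If s mol/L dissolves here, [Pb^2+] = 0.65 + s ≈ 0.65, [F^-] = 2s (common-ion effect: Pb^2+ is already 0.65 M).
Ksp ≈ 0.65 × (2s)^2
s = 7.6 × 10^-5 M
Check: s = 7.6 × 10^-5 ≪ 0.65, so the approximation is valid.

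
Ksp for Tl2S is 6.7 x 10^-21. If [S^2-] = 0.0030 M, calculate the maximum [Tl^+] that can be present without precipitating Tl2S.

[Tl^+] ≈ 1.5 x 10^-9 M

Tl2S(s) ⇌ 2 Tl^+ + S^2-
Ksp = [Tl^+]^2[S^2-]
Precipitation begins when Q = Ksp. With [S^2-] = 0.0030 M:
6.7 x 10^-21 = (0.0030) × [Tl^+]^2
[Tl^+] = (6.7 x 10^-21 / 3.0 x 10^-3)^(1/2) = 1.5 × 10^-9 M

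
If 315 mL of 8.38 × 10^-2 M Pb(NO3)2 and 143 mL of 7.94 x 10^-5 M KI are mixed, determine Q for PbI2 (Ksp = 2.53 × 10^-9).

Total volume = 315 + 143 = 458 mL.
[Pb^2+] = 8.38 x 10^-2 × (315/458) = 5.764 × 10^-2 M
[I^-] = 7.94 × 10^-5 × (143/458) = 2.479 x 10^-5 M
PbI2(s) ⇌ Pb^2+ + 2 I^-, so Q = [Pb^2+][I^-]^2
Q = (5.764 × 10^-2)(2.479 × 10^-5)^2 = 3.54 x 10^-11
Q < Ksp, so no precipitate of PbI2 forms.

3.54e-11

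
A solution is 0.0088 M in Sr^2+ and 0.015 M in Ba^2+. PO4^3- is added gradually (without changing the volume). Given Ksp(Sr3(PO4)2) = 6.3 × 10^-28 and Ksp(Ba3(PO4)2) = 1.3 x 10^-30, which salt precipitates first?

Ba3(PO4)2

Precipitation of each salt starts when its ion product equals its Ksp.
For Sr3(PO4)2: 6.3 × 10^-28 = (0.0088)^3 × [PO4^3-]^2  ⇒  [PO4^3-] = 3.0 x 10^-11 M.
For Ba3(PO4)2: 1.3 x 10^-30 = (0.015)^3 × [PO4^3-]^2  ⇒  [PO4^3-] = 6.2 x 10^-13 M.
The salt with the lower threshold [PO4^3-] precipitates first: Ba3(PO4)2.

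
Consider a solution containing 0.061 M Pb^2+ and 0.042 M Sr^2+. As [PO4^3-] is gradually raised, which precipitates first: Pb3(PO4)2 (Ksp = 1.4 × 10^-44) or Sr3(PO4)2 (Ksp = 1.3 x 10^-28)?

Pb3(PO4)2

Each salt begins to precipitate when Q = Ksp, i.e. when [PO4^3-] reaches its threshold.
For Pb3(PO4)2: 1.4 × 10^-44 = (0.061)^3 × [PO4^3-]^2  ⇒  [PO4^3-] = 7.9 × 10^-21 M.
For Sr3(PO4)2: 1.3 x 10^-28 = (0.042)^3 × [PO4^3-]^2  ⇒  [PO4^3-] = 1.3 × 10^-12 M.
The salt with the lower threshold [PO4^3-] precipitates first: Pb3(PO4)2.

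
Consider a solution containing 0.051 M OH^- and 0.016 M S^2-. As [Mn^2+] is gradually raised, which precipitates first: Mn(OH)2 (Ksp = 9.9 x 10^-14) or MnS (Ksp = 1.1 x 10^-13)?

MnS

Each salt begins to precipitate when Q = Ksp, i.e. when [Mn^2+] reaches its threshold.
For Mn(OH)2: 9.9 x 10^-14 = (0.051)^2 × [Mn^2+]  ⇒  [Mn^2+] = 3.8 × 10^-11 M.
For MnS: 1.1 x 10^-13 = 0.016 × [Mn^2+]  ⇒  [Mn^2+] = 6.9 × 10^-12 M.
The salt with the lower threshold [Mn^2+] precipitates first: MnS.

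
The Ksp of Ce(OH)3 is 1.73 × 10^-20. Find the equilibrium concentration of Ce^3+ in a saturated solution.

Ce(OH)3(s) <=> Ce^3+ + 3 OH^-
Ksp = [Ce^3+][OH^-]^3
For each mole of Ce(OH)3 that dissolves: [Ce^3+] = s, [OH^-] = 3s.
So Ksp = s × (3s)^3 = 27s^4
Solving, s = (1.73 × 10^-20/27)^(1/4) = 5.031 x 10^-6 M
[Ce^3+] = s = 5.03 × 10^-6 M

[Ce^3+] = 5.03 × 10^-6 M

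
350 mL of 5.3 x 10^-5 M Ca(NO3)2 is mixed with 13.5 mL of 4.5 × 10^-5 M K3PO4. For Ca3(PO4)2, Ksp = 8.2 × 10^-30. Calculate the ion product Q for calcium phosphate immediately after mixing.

Q ≈ 3.7e-25

Total volume = 350 + 13.5 = 363.5 mL.
[Ca^2+] = 5.3 × 10^-5 × (350/363.5) = 5.10 × 10^-5 M
[PO4^3-] = 4.5 × 10^-5 × (13.5/363.5) = 1.67 × 10^-6 M
Ca3(PO4)2(s) ⇌ 3 Ca^2+ + 2 PO4^3-, so Q = [Ca^2+]^3[PO4^3-]^2
Q = (5.10 × 10^-5)^3(1.67 x 10^-6)^2 = 3.7 x 10^-25
Q > Ksp, so Ca3(PO4)2 will precipitate.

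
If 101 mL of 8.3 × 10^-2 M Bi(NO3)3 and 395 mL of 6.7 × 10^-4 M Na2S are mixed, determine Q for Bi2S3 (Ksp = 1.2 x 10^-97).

Total volume = 101 + 395 = 496 mL.
[Bi^3+] = 8.3 × 10^-2 × (101/496) = 1.69 × 10^-2 M
[S^2-] = 6.7 × 10^-4 × (395/496) = 5.34 × 10^-4 M
Bi2S3(s) ⇌ 2 Bi^3+ + 3 S^2-, so Q = [Bi^3+]^2[S^2-]^3
Q = (1.69 × 10^-2)^2(5.34 x 10^-4)^3 = 4.3 × 10^-14
Q > Ksp, so Bi2S3 will precipitate.

Q = 4.3 × 10^-14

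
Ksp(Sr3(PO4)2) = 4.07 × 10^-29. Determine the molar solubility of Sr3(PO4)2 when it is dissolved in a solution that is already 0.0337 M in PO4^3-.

Sr3(PO4)2(s) ⇌ 3 Sr^2+(aq) + 2 PO4^3-(aq)
Ksp = [Sr^2+]^3[PO4^3-]^2
If s mol/L dissolves here, [Sr^2+] = 3s, [PO4^3-] = 0.0337 + 2s ≈ 0.0337 (since the PO4^3- already present dominates).
Ksp ≈ (3s)^3 × (0.0337)^2
s = 1.10 x 10^-9 M
Check: 2s = 2.2 x 10^-9 ≪ 0.0337, so the approximation is valid.

1.10 × 10^-9 M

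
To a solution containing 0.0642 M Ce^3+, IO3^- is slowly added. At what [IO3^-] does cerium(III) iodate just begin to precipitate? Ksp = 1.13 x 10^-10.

Ce(IO3)3(s) <=> Ce^3+ + 3 IO3^-
Ksp = [Ce^3+][IO3^-]^3
Precipitation begins when Q = Ksp. With [Ce^3+] = 0.0642 M:
1.13 x 10^-10 = (0.0642) × [IO3^-]^3
[IO3^-] = (1.13 x 10^-10 / 6.42 x 10^-2)^(1/3) = 1.21 x 10^-3 M

[IO3^-] = 1.21e-3 M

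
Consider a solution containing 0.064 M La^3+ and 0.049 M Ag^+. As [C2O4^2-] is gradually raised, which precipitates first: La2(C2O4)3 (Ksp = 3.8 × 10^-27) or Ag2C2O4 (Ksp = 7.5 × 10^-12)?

Ag2C2O4

Each salt begins to precipitate when Q = Ksp, i.e. when [C2O4^2-] reaches its threshold.
For La2(C2O4)3: 3.8 × 10^-27 = (0.064)^2 × [C2O4^2-]^3  ⇒  [C2O4^2-] = 9.8 × 10^-9 M.
For Ag2C2O4: 7.5 × 10^-12 = (0.049)^2 × [C2O4^2-]  ⇒  [C2O4^2-] = 3.1 × 10^-9 M.
The salt with the lower threshold [C2O4^2-] precipitates first: Ag2C2O4.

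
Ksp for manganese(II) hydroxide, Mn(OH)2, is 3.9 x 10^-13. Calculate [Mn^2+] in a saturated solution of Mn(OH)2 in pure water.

Mn(OH)2(s) <=> Mn^2+(aq) + 2 OH^-(aq)
Ksp = [Mn^2+][OH^-]^2
If s mol/L of Mn(OH)2 dissolves, [Mn^2+] = s and [OH^-] = 2s.
Ksp = s(2s)^2 = 4s^3
s = (3.9 x 10^-13 / 4)^(1/3) = 4.60 x 10^-5 M
[Mn^2+] = s = 4.6 × 10^-5 M

[Mn^2+] = 4.6 x 10^-5 M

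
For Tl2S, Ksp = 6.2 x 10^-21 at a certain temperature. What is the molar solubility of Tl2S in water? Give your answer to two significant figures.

Tl2S(s) ⇌ 2 Tl^+(aq) + S^2-(aq)
Ksp = [Tl^+]^2[S^2-]
With molar solubility s: [Tl^+] = 2s, [S^2-] = s.
So Ksp = (2s)^2 × s = 4s^3
s = (6.2 x 10^-21 / 4)^(1/3) = 1.2 × 10^-7 M

1.2e-7 M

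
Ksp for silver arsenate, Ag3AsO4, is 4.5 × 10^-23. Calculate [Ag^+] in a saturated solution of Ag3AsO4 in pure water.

3.4 x 10^-6 M

Ag3AsO4(s) ⇌ 3 Ag^+ + AsO4^3-
Ksp = [Ag^+]^3[AsO4^3-]
If s mol/L of Ag3AsO4 dissolves, [Ag^+] = 3s and [AsO4^3-] = s.
Substituting: Ksp = (3s)^3s = 27s^4
Solving, s = (4.5 × 10^-23/27)^(1/4) = 1.14 × 10^-6 M
[Ag^+] = 3s = 3.4 x 10^-6 M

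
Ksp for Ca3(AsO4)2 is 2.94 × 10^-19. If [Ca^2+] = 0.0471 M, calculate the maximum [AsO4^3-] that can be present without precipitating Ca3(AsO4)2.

Ca3(AsO4)2(s) <=> 3 Ca^2+(aq) + 2 AsO4^3-(aq)
Ksp = [Ca^2+]^3[AsO4^3-]^2
Precipitation begins when Q = Ksp. With [Ca^2+] = 0.0471 M:
2.94 × 10^-19 = (0.0471)^3 × [AsO4^3-]^2
[AsO4^3-] = (2.94 × 10^-19 / 1.045 × 10^-4)^(1/2) = 5.30 × 10^-8 M

5.30 × 10^-8 M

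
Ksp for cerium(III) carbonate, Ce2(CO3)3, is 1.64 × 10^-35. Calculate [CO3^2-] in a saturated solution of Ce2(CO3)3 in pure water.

[CO3^2-] = 1.30e-7 M

Ce2(CO3)3(s) ⇌ 2 Ce^3+(aq) + 3 CO3^2-(aq)
Ksp = [Ce^3+]^2[CO3^2-]^3
With molar solubility s: [Ce^3+] = 2s, [CO3^2-] = 3s.
So Ksp = (2s)^2 × (3s)^3 = 108s^5
s^5 = 1.64 × 10^-35 / 108, so s = 4.328 x 10^-8 M
[CO3^2-] = 3s = 1.30 × 10^-7 M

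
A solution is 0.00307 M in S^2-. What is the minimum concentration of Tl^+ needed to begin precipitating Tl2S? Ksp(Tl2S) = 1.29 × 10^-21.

Tl2S(s) <=> 2 Tl^+(aq) + S^2-(aq)
Ksp = [Tl^+]^2[S^2-]
Precipitation begins when Q = Ksp. With [S^2-] = 0.00307 M:
1.29 × 10^-21 = (0.00307) × [Tl^+]^2
[Tl^+] = (1.29 × 10^-21 / 3.07 x 10^-3)^(1/2) = 6.48 × 10^-10 M

[Tl^+] = 6.48e-10 M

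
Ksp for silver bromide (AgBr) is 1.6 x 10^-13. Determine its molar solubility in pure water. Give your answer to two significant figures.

4.0e-7 M

AgBr(s) ⇌ Ag^+(aq) + Br^-(aq)
Ksp = [Ag^+][Br^-]
If s mol/L of AgBr dissolves, [Ag^+] = s and [Br^-] = s.
Ksp = s × s = s^2
s = (1.6 x 10^-13)^(1/2) = 4.0 × 10^-7 M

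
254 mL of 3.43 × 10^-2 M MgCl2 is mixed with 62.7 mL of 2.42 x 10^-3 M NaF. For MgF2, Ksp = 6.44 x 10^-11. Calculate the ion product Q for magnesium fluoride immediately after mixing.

6.31 × 10^-9

Total volume = 254 + 62.7 = 316.7 mL.
[Mg^2+] = 3.43 x 10^-2 × (254/316.7) = 2.751 x 10^-2 M
[F^-] = 2.42 × 10^-3 × (62.7/316.7) = 4.791 x 10^-4 M
MgF2(s) ⇌ Mg^2+ + 2 F^-, so Q = [Mg^2+][F^-]^2
Q = (2.751 × 10^-2)(4.791 x 10^-4)^2 = 6.31 × 10^-9
Q > Ksp, so MgF2 will precipitate.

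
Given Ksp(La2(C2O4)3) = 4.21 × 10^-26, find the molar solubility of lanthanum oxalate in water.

La2(C2O4)3(s) <=> 2 La^3+(aq) + 3 C2O4^2-(aq)
Ksp = [La^3+]^2[C2O4^2-]^3
With molar solubility s: [La^3+] = 2s, [C2O4^2-] = 3s.
Ksp = (2s)^2(3s)^3 = 108s^5
s^5 = 4.21 × 10^-26 / 108, so s = 3.30 x 10^-6 M

3.30 x 10^-6 M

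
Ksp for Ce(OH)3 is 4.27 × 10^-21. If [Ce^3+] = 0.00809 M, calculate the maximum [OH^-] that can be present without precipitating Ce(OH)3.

[OH^-] ≈ 8.08 x 10^-7 M

Ce(OH)3(s) ⇌ Ce^3+ + 3 OH^-
Ksp = [Ce^3+][OH^-]^3
Precipitation begins when Q = Ksp. With [Ce^3+] = 0.00809 M:
4.27 × 10^-21 = (0.00809) × [OH^-]^3
[OH^-] = (4.27 × 10^-21 / 8.09 × 10^-3)^(1/3) = 8.08 × 10^-7 M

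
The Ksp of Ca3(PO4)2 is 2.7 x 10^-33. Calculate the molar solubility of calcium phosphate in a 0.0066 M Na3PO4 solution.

s ≈ 1.3 × 10^-10 M

Ca3(PO4)2(s) ⇌ 3 Ca^2+ + 2 PO4^3-
Ksp = [Ca^2+]^3[PO4^3-]^2
If s mol/L dissolves here, [Ca^2+] = 3s, [PO4^3-] = 0.0066 + 2s ≈ 0.0066 (since PO4^3- from Na3PO4 dominates).
Ksp ≈ (3s)^3 × (0.0066)^2
s = 1.3 × 10^-10 M
Check: 2s = 2.6 x 10^-10 ≪ 0.0066, so the approximation is valid.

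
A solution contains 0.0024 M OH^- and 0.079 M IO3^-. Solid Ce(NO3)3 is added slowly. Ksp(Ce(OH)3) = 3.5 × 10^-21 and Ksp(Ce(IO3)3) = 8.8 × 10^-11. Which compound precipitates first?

Ce(OH)3

Precipitation of each salt starts when its ion product equals its Ksp.
For Ce(OH)3: 3.5 × 10^-21 = (0.0024)^3 × [Ce^3+]  ⇒  [Ce^3+] = 2.5 × 10^-13 M.
For Ce(IO3)3: 8.8 × 10^-11 = (0.079)^3 × [Ce^3+]  ⇒  [Ce^3+] = 1.8 × 10^-7 M.
The salt with the lower threshold [Ce^3+] precipitates first: Ce(OH)3.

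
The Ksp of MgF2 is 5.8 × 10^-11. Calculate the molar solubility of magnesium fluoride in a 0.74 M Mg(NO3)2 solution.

s = 4.4 x 10^-6 M

MgF2(s) ⇌ Mg^2+ + 2 F^-
Ksp = [Mg^2+][F^-]^2
If s mol/L dissolves here, [Mg^2+] = 0.74 + s ≈ 0.74, [F^-] = 2s (since Mg^2+ from Mg(NO3)2 dominates).
Ksp ≈ 0.74 × (2s)^2
s = 4.4 × 10^-6 M
Check: s = 4.4 x 10^-6 ≪ 0.74, so the approximation is valid.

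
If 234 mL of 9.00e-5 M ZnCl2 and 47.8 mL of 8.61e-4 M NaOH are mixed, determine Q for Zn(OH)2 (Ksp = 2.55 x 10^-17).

Q ≈ 1.59 × 10^-12

Total volume = 234 + 47.8 = 281.8 mL.
[Zn^2+] = 9.00 × 10^-5 × (234/281.8) = 7.473 × 10^-5 M
[OH^-] = 8.61 × 10^-4 × (47.8/281.8) = 1.460 × 10^-4 M
Zn(OH)2(s) ⇌ Zn^2+(aq) + 2 OH^-(aq), so Q = [Zn^2+][OH^-]^2
Q = (7.473 × 10^-5)(1.460 × 10^-4)^2 = 1.59 × 10^-12
Q > Ksp, so Zn(OH)2 will precipitate.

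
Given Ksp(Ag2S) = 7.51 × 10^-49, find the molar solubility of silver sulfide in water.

Ag2S(s) ⇌ 2 Ag^+ + S^2-
Ksp = [Ag^+]^2[S^2-]
Let s = molar solubility. Then [Ag^+] = 2s and [S^2-] = s.
So Ksp = (2s)^2 × s = 4s^3
s = (7.51 × 10^-49 / 4)^(1/3) = 5.73 × 10^-17 M

s ≈ 5.73 × 10^-17 M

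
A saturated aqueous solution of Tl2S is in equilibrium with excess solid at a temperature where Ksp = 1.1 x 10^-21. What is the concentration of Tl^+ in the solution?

Tl2S(s) ⇌ 2 Tl^+(aq) + S^2-(aq)
Ksp = [Tl^+]^2[S^2-]
With molar solubility s: [Tl^+] = 2s, [S^2-] = s.
Ksp = (2s)^2s = 4s^3
Solving, s = (1.1 x 10^-21/4)^(1/3) = 6.50 × 10^-8 M
[Tl^+] = 2s = 1.3 × 10^-7 M

1.3 x 10^-7 M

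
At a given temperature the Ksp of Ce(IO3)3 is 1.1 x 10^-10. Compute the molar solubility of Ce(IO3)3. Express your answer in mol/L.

s = 1.4 × 10^-3 M

Ce(IO3)3(s) <=> Ce^3+ + 3 IO3^-
Ksp = [Ce^3+][IO3^-]^3
With molar solubility s: [Ce^3+] = s, [IO3^-] = 3s.
So Ksp = s × (3s)^3 = 27s^4
s^4 = 1.1 x 10^-10 / 27, so s = 1.4 × 10^-3 M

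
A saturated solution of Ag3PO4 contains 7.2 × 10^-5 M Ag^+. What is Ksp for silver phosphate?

Ksp ≈ 9.0 x 10^-18

Ag3PO4(s) ⇌ 3 Ag^+(aq) + PO4^3-(aq)
Stoichiometry gives [PO4^3-] = (1/3)[Ag^+] = 2.40 × 10^-5 M.
Ksp = [Ag^+]^3[PO4^3-]
Ksp = (7.2 x 10^-5)^3 × 2.40 × 10^-5 = 9.0 x 10^-18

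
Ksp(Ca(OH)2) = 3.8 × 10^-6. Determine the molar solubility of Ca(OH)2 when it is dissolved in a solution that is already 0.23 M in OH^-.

s = 7.2 × 10^-5 M

Ca(OH)2(s) <=> Ca^2+(aq) + 2 OH^-(aq)
Ksp = [Ca^2+][OH^-]^2
Let s = moles of Ca(OH)2 that dissolve per litre. [Ca^2+] = s, [OH^-] = 0.23 + 2s ≈ 0.23 (Ksp is small, so little additional dissolves).
Ksp ≈ s × (0.23)^2
s = 7.2 × 10^-5 M
Check: 2s = 1.4 × 10^-4 ≪ 0.23, so the approximation is valid.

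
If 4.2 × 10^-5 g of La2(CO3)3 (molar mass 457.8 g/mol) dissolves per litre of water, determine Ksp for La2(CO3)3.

Molar solubility s = (4.2 × 10^-5 g/L) / (457.8 g/mol) = 9.17 × 10^-8 M.
La2(CO3)3(s) ⇌ 2 La^3+(aq) + 3 CO3^2-(aq)
If s mol/L of La2(CO3)3 dissolves, [La^3+] = 2s and [CO3^2-] = 3s.
Ksp = [La^3+]^2[CO3^2-]^3
So Ksp = (2s)^2 × (3s)^3 = 108s^5
With s = 9.17 x 10^-8: Ksp = 7.0 x 10^-34

Ksp ≈ 7.0 × 10^-34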